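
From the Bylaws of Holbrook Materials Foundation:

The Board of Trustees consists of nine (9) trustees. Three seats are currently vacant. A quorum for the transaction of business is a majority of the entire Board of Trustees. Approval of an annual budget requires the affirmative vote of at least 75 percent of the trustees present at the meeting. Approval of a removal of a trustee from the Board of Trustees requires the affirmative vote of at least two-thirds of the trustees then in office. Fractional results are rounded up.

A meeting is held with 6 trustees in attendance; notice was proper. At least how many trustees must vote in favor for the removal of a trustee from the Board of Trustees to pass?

4

The removal of a trustee from the Board of Trustees requires two-thirds of the trustees then in office (6).
2/3 of 6 = 4.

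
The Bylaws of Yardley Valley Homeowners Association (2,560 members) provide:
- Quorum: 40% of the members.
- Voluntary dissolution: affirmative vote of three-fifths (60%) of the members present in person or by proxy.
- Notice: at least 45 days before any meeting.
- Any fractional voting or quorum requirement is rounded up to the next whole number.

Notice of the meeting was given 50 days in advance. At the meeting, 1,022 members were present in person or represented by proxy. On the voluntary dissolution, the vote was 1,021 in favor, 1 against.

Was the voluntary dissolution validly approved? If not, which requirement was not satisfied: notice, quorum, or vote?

Notice: 50 days given; 45 required. Satisfied.
Quorum: 40% of 2,560 = 1,024; 1,022 present. Not satisfied.
Vote: requires three-fifths of those present (1,022); 3/5 of 1022 = 613.20, rounded up to 614, so 614 needed; 1,021 in favor. Satisfied.

Invalid — quorum requirement not satisfied.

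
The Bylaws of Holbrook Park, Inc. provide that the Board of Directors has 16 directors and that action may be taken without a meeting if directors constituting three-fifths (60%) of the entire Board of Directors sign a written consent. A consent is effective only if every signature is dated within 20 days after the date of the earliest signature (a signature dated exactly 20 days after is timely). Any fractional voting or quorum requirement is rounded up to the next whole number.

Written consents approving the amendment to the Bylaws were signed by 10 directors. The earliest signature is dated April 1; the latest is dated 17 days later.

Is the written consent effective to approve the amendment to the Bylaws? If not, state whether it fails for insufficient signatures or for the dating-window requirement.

Effective — both the signature and dating-window requirements are satisfied.

Signatures required: three-fifths (60%) of 16 — 3/5 of 16 = 9.60, rounded up to 10, so 10 needed; 10 signed. Sufficient.
Dating window: the latest signature is 17 days after the earliest; the limit is 20 days. Within the window.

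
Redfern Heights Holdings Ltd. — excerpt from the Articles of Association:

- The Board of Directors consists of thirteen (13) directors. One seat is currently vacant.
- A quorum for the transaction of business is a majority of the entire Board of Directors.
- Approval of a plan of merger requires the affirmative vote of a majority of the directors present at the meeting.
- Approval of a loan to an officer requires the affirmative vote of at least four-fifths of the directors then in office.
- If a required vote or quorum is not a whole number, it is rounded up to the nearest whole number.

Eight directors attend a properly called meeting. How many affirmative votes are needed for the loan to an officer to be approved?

10

The loan to an officer requires four-fifths of the directors then in office (12).
4/5 of 12 = 9.60, rounded up to 10.
(Only 8 can vote, so the loan to an officer cannot pass at this meeting, but the required vote is still 10.)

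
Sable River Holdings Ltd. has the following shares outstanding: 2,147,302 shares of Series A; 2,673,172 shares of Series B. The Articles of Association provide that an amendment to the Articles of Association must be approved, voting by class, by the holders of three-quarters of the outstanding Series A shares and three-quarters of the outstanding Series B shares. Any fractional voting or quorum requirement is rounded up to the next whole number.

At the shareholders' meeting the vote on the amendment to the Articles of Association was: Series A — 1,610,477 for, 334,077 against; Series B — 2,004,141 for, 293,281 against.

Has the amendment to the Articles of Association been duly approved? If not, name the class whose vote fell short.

Not approved — the Series B shares did not give the required vote.

Series A: 3/4 of 2147302 = 1610476.50, rounded up to 1610477; 1,610,477 required, 1,610,477 in favor — approved.
Series B: 3/4 of 2673172 = 2004879; 2,004,879 required, 2,004,141 in favor — not approved.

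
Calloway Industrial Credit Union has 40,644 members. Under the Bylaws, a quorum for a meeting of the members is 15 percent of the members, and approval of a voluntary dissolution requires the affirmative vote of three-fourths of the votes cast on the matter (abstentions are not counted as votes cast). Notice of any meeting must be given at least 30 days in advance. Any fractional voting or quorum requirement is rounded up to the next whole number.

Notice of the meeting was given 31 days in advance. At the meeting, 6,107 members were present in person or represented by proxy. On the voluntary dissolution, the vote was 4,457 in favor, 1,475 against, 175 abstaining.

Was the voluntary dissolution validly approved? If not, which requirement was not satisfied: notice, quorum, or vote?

Valid — all requirements satisfied.

Notice: 31 days given; 30 required. Satisfied.
Quorum: 15% of 40,644 = 6,096.60, rounded up to 6,097; 6,107 present. Satisfied.
Vote: requires three-fourths of the votes cast (6,107 − 175 abstaining = 5,932); 3/4 of 5932 = 4449, so 4,449 needed; 4,457 in favor. Satisfied.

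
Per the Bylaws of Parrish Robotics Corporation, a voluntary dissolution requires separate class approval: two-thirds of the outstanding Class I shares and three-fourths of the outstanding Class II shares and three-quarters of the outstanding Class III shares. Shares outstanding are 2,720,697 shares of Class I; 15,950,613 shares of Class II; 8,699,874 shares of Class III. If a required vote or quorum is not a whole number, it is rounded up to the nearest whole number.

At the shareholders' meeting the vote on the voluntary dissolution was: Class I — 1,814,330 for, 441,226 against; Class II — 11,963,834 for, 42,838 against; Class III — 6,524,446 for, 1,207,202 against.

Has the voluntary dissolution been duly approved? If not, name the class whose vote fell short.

Class I: 2/3 of 2720697 = 1813798; 1,813,798 required, 1,814,330 in favor — approved.
Class II: 3/4 of 15950613 = 11962959.75, rounded up to 11962960; 11,962,960 required, 11,963,834 in favor — approved.
Class III: 3/4 of 8699874 = 6524905.50, rounded up to 6524906; 6,524,906 required, 6,524,446 in favor — not approved.

Not approved — the Class III shares did not give the required vote.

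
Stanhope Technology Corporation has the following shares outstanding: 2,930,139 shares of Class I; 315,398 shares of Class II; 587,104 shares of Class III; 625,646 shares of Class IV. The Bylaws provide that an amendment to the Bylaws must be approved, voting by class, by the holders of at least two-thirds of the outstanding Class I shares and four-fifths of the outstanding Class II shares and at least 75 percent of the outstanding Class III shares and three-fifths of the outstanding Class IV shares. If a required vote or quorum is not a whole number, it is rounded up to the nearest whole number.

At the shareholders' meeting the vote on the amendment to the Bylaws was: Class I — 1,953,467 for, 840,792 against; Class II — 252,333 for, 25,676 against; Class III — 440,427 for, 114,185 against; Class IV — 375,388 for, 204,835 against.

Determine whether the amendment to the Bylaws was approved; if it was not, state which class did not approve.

Approved — every class gave the required vote.

Class I: 2/3 of 2930139 = 1953426; 1,953,426 required, 1,953,467 in favor — approved.
Class II: 4/5 of 315398 = 252318.40, rounded up to 252319; 252,319 required, 252,333 in favor — approved.
Class III: 3/4 of 587104 = 440328; 440,328 required, 440,427 in favor — approved.
Class IV: 3/5 of 625646 = 375387.60, rounded up to 375388; 375,388 required, 375,388 in favor — approved.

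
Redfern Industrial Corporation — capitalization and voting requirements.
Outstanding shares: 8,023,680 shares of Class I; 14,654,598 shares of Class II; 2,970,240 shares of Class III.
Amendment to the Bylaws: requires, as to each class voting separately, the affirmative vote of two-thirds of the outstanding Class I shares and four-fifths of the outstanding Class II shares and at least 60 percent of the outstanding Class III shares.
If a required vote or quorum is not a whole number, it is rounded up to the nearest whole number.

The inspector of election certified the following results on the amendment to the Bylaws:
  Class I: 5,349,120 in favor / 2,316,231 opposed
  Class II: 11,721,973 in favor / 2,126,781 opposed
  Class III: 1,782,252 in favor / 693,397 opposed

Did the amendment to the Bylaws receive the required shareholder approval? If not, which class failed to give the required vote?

Class I: 2/3 of 8023680 = 5349120; 5,349,120 required, 5,349,120 in favor — approved.
Class II: 4/5 of 14654598 = 11723678.40, rounded up to 11723679; 11,723,679 required, 11,721,973 in favor — not approved.
Class III: 3/5 of 2970240 = 1782144; 1,782,144 required, 1,782,252 in favor — approved.

Not approved — the Class II shares did not give the required vote.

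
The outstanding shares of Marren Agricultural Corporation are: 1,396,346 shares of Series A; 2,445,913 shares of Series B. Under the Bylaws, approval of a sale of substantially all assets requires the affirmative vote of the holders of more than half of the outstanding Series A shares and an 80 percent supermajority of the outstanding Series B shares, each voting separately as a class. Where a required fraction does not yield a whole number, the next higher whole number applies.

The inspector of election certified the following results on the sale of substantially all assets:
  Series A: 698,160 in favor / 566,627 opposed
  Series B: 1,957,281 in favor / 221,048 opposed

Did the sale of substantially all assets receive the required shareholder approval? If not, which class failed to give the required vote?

Not approved — the Series A shares did not give the required vote.

Series A: a majority of 1396346 is 698174; 698,174 required, 698,160 in favor — not approved.
Series B: 4/5 of 2445913 = 1956730.40, rounded up to 1956731; 1,956,731 required, 1,957,281 in favor — approved.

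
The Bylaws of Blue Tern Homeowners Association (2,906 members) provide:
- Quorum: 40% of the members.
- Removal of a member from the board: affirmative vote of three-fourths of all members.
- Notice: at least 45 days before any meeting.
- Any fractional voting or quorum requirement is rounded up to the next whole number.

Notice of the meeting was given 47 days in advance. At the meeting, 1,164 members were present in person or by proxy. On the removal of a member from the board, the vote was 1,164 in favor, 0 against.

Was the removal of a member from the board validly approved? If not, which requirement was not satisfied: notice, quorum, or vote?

Invalid — vote requirement not satisfied.

Notice: 47 days given; 45 required. Satisfied.
Quorum: 40% of 2,906 = 1,162.40, rounded up to 1,163; 1,164 present. Satisfied.
Vote: requires three-fourths of all members (2,906); 3/4 of 2906 = 2179.50, rounded up to 2180, so 2,180 needed; 1,164 in favor. Not satisfied.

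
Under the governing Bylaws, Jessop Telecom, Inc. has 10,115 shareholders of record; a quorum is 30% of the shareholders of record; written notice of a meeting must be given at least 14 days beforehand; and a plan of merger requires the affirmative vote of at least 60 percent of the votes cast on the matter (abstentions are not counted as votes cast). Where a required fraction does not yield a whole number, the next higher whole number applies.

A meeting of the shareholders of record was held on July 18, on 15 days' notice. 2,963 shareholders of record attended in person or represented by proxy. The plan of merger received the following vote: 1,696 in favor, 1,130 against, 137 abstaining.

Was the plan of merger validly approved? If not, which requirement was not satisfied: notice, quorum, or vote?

Notice: 15 days given; 14 required. Satisfied.
Quorum: 30% of 10,115 = 3,034.50, rounded up to 3,035; 2,963 present. Not satisfied.
Vote: requires three-fifths of the votes cast (2,963 − 137 abstaining = 2,826); 3/5 of 2826 = 1695.60, rounded up to 1696, so 1,696 needed; 1,696 in favor. Satisfied.

Invalid — quorum requirement not satisfied.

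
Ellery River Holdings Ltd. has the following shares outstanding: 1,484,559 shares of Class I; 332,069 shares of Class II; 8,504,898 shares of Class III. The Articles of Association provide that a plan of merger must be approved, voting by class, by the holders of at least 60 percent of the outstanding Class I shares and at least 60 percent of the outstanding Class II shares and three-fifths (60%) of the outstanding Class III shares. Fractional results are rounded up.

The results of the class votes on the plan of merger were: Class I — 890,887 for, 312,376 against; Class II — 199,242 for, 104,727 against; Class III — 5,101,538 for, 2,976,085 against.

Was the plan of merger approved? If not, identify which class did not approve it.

Class I: 3/5 of 1484559 = 890735.40, rounded up to 890736; 890,736 required, 890,887 in favor — approved.
Class II: 3/5 of 332069 = 199241.40, rounded up to 199242; 199,242 required, 199,242 in favor — approved.
Class III: 3/5 of 8504898 = 5102938.80, rounded up to 5102939; 5,102,939 required, 5,101,538 in favor — not approved.

Not approved — the Class III shares did not give the required vote.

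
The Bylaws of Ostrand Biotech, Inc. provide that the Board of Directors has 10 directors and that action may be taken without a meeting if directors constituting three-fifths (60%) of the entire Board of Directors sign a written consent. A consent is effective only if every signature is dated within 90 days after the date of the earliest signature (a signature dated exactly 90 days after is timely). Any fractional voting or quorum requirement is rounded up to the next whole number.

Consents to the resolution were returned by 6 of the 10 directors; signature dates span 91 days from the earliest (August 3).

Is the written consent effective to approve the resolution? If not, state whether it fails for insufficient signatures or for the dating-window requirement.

Not effective — dating-window requirement not satisfied.

Signatures required: three-fifths (60%) of 10 — 3/5 of 10 = 6, so 6 needed; 6 signed. Sufficient.
Dating window: the latest signature is 91 days after the earliest; the limit is 90 days. Outside the window.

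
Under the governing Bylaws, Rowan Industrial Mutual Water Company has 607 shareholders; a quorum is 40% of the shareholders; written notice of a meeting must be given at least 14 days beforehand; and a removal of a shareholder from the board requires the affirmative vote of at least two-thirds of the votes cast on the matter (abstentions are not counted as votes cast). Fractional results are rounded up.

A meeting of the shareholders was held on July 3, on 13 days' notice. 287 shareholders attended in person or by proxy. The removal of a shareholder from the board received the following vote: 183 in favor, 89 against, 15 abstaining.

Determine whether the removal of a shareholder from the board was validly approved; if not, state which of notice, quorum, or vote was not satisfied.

Invalid — notice requirement not satisfied.

Notice: 13 days given; 14 required. Not satisfied.
Quorum: 40% of 607 = 242.80, rounded up to 243; 287 present. Satisfied.
Vote: requires two-thirds of the votes cast (287 − 15 abstaining = 272); 2/3 of 272 = 181.33, rounded up to 182, so 182 needed; 183 in favor. Satisfied.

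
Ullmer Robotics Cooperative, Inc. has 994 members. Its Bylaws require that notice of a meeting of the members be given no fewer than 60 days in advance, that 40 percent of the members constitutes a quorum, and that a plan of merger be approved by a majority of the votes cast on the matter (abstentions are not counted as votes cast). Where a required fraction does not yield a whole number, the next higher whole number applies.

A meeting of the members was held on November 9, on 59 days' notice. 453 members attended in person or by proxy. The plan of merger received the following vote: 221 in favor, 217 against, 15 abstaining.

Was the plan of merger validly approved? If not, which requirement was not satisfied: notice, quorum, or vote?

Notice: 59 days given; 60 required. Not satisfied.
Quorum: 40% of 994 = 397.60, rounded up to 398; 453 present. Satisfied.
Vote: requires a majority of the votes cast (453 − 15 abstaining = 438); a majority of 438 is 220, so 220 needed; 221 in favor. Satisfied.

Invalid — notice requirement not satisfied.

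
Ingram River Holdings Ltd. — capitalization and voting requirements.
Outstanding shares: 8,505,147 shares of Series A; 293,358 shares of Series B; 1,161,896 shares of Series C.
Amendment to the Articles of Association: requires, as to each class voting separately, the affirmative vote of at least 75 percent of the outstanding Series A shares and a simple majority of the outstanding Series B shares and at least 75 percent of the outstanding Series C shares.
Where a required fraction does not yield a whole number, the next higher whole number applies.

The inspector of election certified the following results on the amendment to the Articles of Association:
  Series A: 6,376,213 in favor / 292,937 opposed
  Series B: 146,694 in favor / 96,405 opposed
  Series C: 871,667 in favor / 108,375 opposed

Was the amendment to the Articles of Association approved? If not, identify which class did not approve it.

Not approved — the Series A shares did not give the required vote.

Series A: 3/4 of 8505147 = 6378860.25, rounded up to 6378861; 6,378,861 required, 6,376,213 in favor — not approved.
Series B: a majority of 293358 is 146680; 146,680 required, 146,694 in favor — approved.
Series C: 3/4 of 1161896 = 871422; 871,422 required, 871,667 in favor — approved.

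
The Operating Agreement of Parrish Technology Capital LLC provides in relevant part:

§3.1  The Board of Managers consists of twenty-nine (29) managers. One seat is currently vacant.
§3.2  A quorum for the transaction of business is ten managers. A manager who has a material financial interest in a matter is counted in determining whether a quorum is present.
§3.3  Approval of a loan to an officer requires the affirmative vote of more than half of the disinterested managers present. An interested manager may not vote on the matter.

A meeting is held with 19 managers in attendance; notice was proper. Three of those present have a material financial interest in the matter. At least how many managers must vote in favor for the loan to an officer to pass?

9

The loan to an officer requires a majority of the disinterested managers present (19 − 3 = 16).
A majority of 16 is 9.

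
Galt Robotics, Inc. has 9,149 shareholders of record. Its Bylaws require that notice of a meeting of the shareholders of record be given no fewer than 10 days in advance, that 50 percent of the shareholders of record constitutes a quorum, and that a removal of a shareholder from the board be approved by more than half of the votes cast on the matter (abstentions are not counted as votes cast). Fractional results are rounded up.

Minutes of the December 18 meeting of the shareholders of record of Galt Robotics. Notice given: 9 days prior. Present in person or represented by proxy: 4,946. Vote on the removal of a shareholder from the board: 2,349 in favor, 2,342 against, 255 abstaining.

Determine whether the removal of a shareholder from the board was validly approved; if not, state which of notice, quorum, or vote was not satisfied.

Notice: 9 days given; 10 required. Not satisfied.
Quorum: 50% of 9,149 = 4,574.50, rounded up to 4,575; 4,946 present. Satisfied.
Vote: requires a majority of the votes cast (4,946 − 255 abstaining = 4,691); a majority of 4691 is 2346, so 2,346 needed; 2,349 in favor. Satisfied.

Invalid — notice requirement not satisfied.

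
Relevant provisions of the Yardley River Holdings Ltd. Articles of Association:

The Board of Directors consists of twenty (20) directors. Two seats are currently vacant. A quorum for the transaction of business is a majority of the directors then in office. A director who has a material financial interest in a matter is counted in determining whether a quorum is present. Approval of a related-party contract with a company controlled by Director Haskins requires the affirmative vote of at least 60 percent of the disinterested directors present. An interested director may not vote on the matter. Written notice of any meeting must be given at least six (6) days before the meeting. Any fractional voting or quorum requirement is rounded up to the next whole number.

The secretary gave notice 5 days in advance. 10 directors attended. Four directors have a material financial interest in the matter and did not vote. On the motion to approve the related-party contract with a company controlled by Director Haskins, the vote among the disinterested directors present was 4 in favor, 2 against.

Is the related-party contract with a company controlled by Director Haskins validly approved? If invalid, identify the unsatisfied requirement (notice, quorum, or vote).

Notice: 5 days given; 6 required (5 < 6). Not satisfied.
Quorum: 10 present (interested directors count toward quorum); quorum is 10. Satisfied.
Vote: the related-party contract with a company controlled by Director Haskins requires three-fifths of the disinterested directors present (10 − 4 = 6). 3/5 of 6 = 3.60, rounded up to 4, so 4 affirmative votes are needed; 4 voted in favor. Satisfied.

Invalid — notice requirement not satisfied.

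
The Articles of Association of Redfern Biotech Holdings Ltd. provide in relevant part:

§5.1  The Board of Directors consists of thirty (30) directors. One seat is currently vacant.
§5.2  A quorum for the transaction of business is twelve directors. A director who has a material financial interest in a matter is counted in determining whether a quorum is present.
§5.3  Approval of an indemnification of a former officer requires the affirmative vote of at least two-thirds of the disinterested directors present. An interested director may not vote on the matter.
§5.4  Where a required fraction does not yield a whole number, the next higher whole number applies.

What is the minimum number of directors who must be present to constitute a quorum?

The quorum is fixed at 12.

12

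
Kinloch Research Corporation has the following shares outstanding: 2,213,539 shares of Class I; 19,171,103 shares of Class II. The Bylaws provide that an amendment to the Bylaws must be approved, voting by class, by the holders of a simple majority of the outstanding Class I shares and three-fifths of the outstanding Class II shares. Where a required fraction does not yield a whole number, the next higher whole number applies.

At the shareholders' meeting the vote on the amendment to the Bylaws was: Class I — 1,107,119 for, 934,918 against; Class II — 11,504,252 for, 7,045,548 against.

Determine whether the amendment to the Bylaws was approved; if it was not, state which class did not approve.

Class I: a majority of 2213539 is 1106770; 1,106,770 required, 1,107,119 in favor — approved.
Class II: 3/5 of 19171103 = 11502661.80, rounded up to 11502662; 11,502,662 required, 11,504,252 in favor — approved.

Approved — every class gave the required vote.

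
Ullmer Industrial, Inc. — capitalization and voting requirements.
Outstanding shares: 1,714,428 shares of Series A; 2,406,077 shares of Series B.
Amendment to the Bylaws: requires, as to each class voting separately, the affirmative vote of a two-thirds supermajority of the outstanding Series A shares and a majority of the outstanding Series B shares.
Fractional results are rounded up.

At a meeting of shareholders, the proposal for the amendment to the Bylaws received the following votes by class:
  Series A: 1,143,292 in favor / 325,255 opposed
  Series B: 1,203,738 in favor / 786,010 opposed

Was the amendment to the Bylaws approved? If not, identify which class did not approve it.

Series A: 2/3 of 1714428 = 1142952; 1,142,952 required, 1,143,292 in favor — approved.
Series B: a majority of 2406077 is 1203039; 1,203,039 required, 1,203,738 in favor — approved.

Approved — every class gave the required vote.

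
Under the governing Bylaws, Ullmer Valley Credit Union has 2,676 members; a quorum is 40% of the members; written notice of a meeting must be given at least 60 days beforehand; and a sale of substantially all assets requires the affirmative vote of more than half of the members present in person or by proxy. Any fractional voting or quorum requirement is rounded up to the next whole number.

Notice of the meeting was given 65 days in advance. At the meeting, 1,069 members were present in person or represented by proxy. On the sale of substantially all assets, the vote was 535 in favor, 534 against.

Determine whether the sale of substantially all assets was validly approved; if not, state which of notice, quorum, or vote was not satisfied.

Invalid — quorum requirement not satisfied.

Notice: 65 days given; 60 required. Satisfied.
Quorum: 40% of 2,676 = 1,070.40, rounded up to 1,071; 1,069 present. Not satisfied.
Vote: requires a majority of those present (1,069); a majority of 1069 is 535, so 535 needed; 535 in favor. Satisfied.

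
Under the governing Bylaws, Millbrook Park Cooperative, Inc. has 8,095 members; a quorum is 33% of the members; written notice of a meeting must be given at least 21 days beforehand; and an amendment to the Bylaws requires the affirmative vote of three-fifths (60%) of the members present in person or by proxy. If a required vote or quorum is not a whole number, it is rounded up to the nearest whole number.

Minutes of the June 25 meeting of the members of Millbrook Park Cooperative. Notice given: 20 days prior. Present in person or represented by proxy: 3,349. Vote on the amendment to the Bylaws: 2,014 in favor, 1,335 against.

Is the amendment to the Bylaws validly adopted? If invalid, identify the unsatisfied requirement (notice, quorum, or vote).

Invalid — notice requirement not satisfied.

Notice: 20 days given; 21 required. Not satisfied.
Quorum: 33% of 8,095 = 2,671.35, rounded up to 2,672; 3,349 present. Satisfied.
Vote: requires three-fifths of those present (3,349); 3/5 of 3349 = 2009.40, rounded up to 2010, so 2,010 needed; 2,014 in favor. Satisfied.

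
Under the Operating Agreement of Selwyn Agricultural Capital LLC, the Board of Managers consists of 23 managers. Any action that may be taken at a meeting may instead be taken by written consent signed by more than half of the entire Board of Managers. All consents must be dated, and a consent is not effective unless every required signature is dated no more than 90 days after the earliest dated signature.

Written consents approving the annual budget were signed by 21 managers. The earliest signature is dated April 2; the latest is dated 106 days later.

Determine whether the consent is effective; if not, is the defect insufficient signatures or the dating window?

Signatures required: more than half of 23 — a majority of 23 is 12, so 12 needed; 21 signed. Sufficient.
Dating window: the latest signature is 106 days after the earliest; the limit is 90 days. Outside the window.

Not effective — dating-window requirement not satisfied.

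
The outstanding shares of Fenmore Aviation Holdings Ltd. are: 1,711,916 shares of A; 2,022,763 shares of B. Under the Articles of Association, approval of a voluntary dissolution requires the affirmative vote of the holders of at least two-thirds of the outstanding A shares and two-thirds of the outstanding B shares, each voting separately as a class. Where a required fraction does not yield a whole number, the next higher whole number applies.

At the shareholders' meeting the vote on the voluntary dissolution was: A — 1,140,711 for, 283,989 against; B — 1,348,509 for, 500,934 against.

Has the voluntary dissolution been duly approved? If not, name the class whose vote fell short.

A: 2/3 of 1711916 = 1141277.33, rounded up to 1141278; 1,141,278 required, 1,140,711 in favor — not approved.
B: 2/3 of 2022763 = 1348508.67, rounded up to 1348509; 1,348,509 required, 1,348,509 in favor — approved.

Not approved — the A shares did not give the required vote.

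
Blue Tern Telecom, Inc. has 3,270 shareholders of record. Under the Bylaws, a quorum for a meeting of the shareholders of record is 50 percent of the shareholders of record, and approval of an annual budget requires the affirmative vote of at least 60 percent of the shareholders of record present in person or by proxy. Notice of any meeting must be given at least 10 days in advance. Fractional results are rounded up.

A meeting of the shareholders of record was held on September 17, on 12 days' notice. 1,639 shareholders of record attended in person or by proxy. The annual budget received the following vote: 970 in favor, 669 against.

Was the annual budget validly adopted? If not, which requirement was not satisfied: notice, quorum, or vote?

Invalid — vote requirement not satisfied.

Notice: 12 days given; 10 required. Satisfied.
Quorum: 50% of 3,270 = 1,635; 1,639 present. Satisfied.
Vote: requires three-fifths of those present (1,639); 3/5 of 1639 = 983.40, rounded up to 984, so 984 needed; 970 in favor. Not satisfied.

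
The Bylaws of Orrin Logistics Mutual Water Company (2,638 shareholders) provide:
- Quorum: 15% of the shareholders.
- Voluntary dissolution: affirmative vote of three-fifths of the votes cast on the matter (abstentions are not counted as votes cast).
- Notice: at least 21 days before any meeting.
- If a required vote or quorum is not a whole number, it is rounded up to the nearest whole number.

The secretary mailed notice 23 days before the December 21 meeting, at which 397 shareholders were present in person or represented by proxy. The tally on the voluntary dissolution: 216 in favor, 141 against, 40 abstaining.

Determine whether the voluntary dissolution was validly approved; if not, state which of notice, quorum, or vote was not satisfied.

Notice: 23 days given; 21 required. Satisfied.
Quorum: 15% of 2,638 = 395.70, rounded up to 396; 397 present. Satisfied.
Vote: requires three-fifths of the votes cast (397 − 40 abstaining = 357); 3/5 of 357 = 214.20, rounded up to 215, so 215 needed; 216 in favor. Satisfied.

Valid — all requirements satisfied.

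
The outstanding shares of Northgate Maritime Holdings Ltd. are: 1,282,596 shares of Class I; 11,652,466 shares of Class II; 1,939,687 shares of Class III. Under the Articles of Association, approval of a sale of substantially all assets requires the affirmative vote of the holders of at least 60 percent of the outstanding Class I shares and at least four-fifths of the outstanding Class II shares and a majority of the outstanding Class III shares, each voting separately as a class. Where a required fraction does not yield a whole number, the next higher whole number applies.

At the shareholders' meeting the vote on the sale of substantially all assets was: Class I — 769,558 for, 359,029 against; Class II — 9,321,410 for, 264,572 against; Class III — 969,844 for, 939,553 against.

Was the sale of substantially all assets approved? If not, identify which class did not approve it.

Not approved — the Class II shares did not give the required vote.

Class I: 3/5 of 1282596 = 769557.60, rounded up to 769558; 769,558 required, 769,558 in favor — approved.
Class II: 4/5 of 11652466 = 9321972.80, rounded up to 9321973; 9,321,973 required, 9,321,410 in favor — not approved.
Class III: a majority of 1939687 is 969844; 969,844 required, 969,844 in favor — approved.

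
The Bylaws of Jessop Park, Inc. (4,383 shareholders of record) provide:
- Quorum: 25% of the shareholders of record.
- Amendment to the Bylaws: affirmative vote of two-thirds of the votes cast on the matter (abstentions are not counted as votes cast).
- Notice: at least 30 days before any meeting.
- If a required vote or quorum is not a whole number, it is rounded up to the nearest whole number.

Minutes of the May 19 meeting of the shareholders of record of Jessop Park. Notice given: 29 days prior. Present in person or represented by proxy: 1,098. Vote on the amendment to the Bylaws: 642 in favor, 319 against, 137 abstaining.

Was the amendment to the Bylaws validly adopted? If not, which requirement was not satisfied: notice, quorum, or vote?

Notice: 29 days given; 30 required. Not satisfied.
Quorum: 25% of 4,383 = 1,095.75, rounded up to 1,096; 1,098 present. Satisfied.
Vote: requires two-thirds of the votes cast (1,098 − 137 abstaining = 961); 2/3 of 961 = 640.67, rounded up to 641, so 641 needed; 642 in favor. Satisfied.

Invalid — notice requirement not satisfied.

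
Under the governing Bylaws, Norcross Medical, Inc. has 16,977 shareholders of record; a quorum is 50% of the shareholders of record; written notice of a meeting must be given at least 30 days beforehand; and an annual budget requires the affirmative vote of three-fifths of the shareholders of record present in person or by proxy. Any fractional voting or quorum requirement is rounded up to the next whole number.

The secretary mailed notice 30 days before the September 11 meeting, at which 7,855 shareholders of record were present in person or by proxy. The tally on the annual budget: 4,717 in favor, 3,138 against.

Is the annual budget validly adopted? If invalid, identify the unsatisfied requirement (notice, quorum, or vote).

Invalid — quorum requirement not satisfied.

Notice: 30 days given; 30 required. Satisfied.
Quorum: 50% of 16,977 = 8,488.50, rounded up to 8,489; 7,855 present. Not satisfied.
Vote: requires three-fifths of those present (7,855); 3/5 of 7855 = 4713, so 4,713 needed; 4,717 in favor. Satisfied.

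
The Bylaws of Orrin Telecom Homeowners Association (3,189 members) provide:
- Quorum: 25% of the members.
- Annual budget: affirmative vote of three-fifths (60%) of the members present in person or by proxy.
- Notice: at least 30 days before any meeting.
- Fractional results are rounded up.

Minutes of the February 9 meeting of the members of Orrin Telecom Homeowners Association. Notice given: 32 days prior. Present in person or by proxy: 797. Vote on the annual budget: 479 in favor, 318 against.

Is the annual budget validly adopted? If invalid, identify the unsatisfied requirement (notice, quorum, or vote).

Invalid — quorum requirement not satisfied.

Notice: 32 days given; 30 required. Satisfied.
Quorum: 25% of 3,189 = 797.25, rounded up to 798; 797 present. Not satisfied.
Vote: requires three-fifths of those present (797); 3/5 of 797 = 478.20, rounded up to 479, so 479 needed; 479 in favor. Satisfied.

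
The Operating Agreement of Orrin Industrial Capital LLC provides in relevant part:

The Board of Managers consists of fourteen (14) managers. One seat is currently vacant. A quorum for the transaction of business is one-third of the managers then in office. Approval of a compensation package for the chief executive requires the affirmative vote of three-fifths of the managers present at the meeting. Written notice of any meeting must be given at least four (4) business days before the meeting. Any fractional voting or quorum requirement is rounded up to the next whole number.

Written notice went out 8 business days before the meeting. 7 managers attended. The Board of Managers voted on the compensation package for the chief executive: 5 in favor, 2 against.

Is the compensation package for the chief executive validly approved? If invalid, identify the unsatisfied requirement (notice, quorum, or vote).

Notice: 8 business days given; 4 required (8 ≥ 4). Satisfied.
Quorum: 7 present; quorum is 5. Satisfied.
Vote: the compensation package for the chief executive requires three-fifths of the managers present (7). 3/5 of 7 = 4.20, rounded up to 5, so 5 affirmative votes are needed; 5 voted in favor. Satisfied.

Valid — all requirements satisfied.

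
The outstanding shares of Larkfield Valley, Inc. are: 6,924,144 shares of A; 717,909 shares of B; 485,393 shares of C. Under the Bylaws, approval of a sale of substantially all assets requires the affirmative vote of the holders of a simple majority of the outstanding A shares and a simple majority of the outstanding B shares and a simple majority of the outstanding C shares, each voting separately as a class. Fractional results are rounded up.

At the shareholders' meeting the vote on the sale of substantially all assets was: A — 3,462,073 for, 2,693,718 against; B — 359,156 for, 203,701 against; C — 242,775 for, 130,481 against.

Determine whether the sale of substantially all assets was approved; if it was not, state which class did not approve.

A: a majority of 6924144 is 3462073; 3,462,073 required, 3,462,073 in favor — approved.
B: a majority of 717909 is 358955; 358,955 required, 359,156 in favor — approved.
C: a majority of 485393 is 242697; 242,697 required, 242,775 in favor — approved.

Approved — every class gave the required vote.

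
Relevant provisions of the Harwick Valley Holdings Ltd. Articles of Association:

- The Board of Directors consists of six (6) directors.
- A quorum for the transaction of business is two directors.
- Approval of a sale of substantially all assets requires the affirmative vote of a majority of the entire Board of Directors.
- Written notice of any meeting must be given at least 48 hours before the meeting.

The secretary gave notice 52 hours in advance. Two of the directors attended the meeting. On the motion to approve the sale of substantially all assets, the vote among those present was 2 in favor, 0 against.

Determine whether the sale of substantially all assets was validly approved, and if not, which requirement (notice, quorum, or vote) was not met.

Notice: 52 hours given; 48 required (52 ≥ 48). Satisfied.
Quorum: 2 present; quorum is 2. Satisfied.
Vote: the sale of substantially all assets requires a majority of the entire Board of Directors (6). A majority of 6 is 4, so 4 affirmative votes are needed; 2 voted in favor. Not satisfied.

Invalid — vote requirement not satisfied.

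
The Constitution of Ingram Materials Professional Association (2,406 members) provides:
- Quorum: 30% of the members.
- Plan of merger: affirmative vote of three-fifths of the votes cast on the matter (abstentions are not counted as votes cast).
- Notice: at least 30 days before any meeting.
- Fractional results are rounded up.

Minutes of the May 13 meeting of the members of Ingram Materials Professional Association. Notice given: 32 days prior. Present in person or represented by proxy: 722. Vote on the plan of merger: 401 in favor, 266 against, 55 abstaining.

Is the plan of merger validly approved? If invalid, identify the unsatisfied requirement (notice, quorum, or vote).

Valid — all requirements satisfied.

Notice: 32 days given; 30 required. Satisfied.
Quorum: 30% of 2,406 = 721.80, rounded up to 722; 722 present. Satisfied.
Vote: requires three-fifths of the votes cast (722 − 55 abstaining = 667); 3/5 of 667 = 400.20, rounded up to 401, so 401 needed; 401 in favor. Satisfied.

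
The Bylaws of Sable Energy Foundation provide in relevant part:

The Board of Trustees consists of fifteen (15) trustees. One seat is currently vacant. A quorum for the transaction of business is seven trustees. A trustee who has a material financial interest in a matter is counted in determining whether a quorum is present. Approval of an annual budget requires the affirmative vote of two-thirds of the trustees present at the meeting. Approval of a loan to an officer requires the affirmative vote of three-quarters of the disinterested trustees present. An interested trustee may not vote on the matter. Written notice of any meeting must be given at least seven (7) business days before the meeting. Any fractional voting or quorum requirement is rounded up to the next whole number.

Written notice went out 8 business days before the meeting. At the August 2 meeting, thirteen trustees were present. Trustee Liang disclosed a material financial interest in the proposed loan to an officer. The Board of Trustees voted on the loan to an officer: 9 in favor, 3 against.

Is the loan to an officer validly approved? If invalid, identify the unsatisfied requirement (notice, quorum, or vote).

Valid — all requirements satisfied.

Notice: 8 business days given; 7 required (8 ≥ 7). Satisfied.
Quorum: 13 present (interested trustees count toward quorum); quorum is 7. Satisfied.
Vote: the loan to an officer requires three-fourths of the disinterested trustees present (13 − 1 = 12). 3/4 of 12 = 9, so 9 affirmative votes are needed; 9 voted in favor. Satisfied.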